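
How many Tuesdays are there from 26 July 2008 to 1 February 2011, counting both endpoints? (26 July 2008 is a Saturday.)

26 July 2008 is a Saturday; the first Tuesday on or after it is 29 July 2008 (3 days later).
From 29 July 2008 to 1 February 2011: 155 + 365 + 365 + 32 = 917 days (rest of 2008, 2009, 2010, to 1 February 2011 in 2011).
917 ÷ 7 = 131 full weeks with remainder 0, so 131 more Tuesdays after the first → 132.

132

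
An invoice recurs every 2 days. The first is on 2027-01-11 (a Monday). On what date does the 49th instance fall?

The 49th occurrence is 48 intervals after the first: 48 × 2 = 96 days after 2027-01-11.
January has 31 days — 20 days to the end of January leaves 76.
February has 28 days (48 left).
March has 31 days (17 left).
17 days into April → 2027-04-17.

2027-04-17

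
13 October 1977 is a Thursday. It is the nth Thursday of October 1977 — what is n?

2nd

Day 13 falls in week ⌈13/7⌉ of the month.
Days 1–7 hold the 1st Thursday, 8–14 the 2nd, 15–21 the 3rd, 22–28 the 4th, 29–31 the 5th.
13 is in the range for the 2nd.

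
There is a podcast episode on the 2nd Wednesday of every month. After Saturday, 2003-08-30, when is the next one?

2003-09-10

August 2003 starts on a Friday; its first Wednesday is the 6th, so the 2nd Wednesday is the 13th — 2003-08-13.
That is not after 2003-08-30, so look at September 2003.
September 2003 starts on a Monday; its first Wednesday is the 3rd, so the 2nd Wednesday is the 10th — 2003-09-10.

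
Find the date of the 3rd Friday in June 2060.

2060-06-18

The first Friday of June 2060 is June 4.
The 3rd Friday is 2 weeks later: 4 + 14 = 18.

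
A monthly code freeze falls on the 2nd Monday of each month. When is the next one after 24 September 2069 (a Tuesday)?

September 2069 starts on a Sunday; its first Monday is the 2nd, so the 2nd Monday is the 9th — 9 September 2069.
That is not after 24 September 2069, so look at October 2069.
October 2069 starts on a Tuesday; its first Monday is the 7th, so the 2nd Monday is the 14th — 14 October 2069.

14 October 2069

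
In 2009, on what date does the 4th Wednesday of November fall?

25 November 2009

The first Wednesday of November 2009 is November 4.
The 4th Wednesday is 3 weeks later: 4 + 21 = 25.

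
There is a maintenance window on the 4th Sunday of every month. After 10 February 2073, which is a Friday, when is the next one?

26 February 2073

February 2073 starts on a Wednesday; its first Sunday is the 5th, so the 4th Sunday is the 26th — 26 February 2073.
26 February 2073 is after 10 February 2073, so that is the next one.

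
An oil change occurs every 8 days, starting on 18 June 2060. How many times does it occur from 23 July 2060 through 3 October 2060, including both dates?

9

Occurrences land 8·i days after 18 June 2060 for i = 0, 1, 2, …
23 July 2060 is 35 days after the start; 35 ÷ 8 = 4 remainder 3; since the remainder is 3, round up to i = 5. First occurrence in the window: #6 on 28 July 2060 (5×8 = 40 days in).
3 October 2060 is 107 days after the start; 107 ÷ 8 = 13 remainder 3. Last occurrence in the window: #14 on 30 September 2060.
Occurrences #6 through #14: 9 in total.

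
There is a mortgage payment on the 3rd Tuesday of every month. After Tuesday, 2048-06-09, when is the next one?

June 2048 starts on a Monday; its first Tuesday is the 2nd, so the 3rd Tuesday is the 16th — 2048-06-16.
2048-06-16 is after 2048-06-09, so that is the next one.

2048-06-16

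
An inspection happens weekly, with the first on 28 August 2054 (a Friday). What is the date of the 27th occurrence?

The 27th occurrence is 26 intervals after the first: 26 × 7 = 182 days after 28 August 2054.
August has 31 days — 3 days to the end of August leaves 179.
September has 30 days (149 left).
October has 31 days (118 left).
November has 30 days (88 left).
December has 31 days (57 left).
January has 31 days (26 left).
26 days into February → 26 February 2055.

26 February 2055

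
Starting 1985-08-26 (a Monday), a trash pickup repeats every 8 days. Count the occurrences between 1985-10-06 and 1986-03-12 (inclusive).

19

Occurrences land 8·i days after 1985-08-26 for i = 0, 1, 2, …
1985-10-06 is 41 days after the start; 41 ÷ 8 = 5 remainder 1; since the remainder is 1, round up to i = 6. First occurrence in the window: #7 on 1985-10-13 (6×8 = 48 days in).
1986-03-12 is 198 days after the start; 198 ÷ 8 = 24 remainder 6. Last occurrence in the window: #25 on 1986-03-06.
Occurrences #7 through #25: 19 in total.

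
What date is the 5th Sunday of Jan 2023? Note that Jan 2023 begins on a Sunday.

Jan 2023 begins on a Sunday, so the first Sunday is Jan 1.
The 5th Sunday is 4 weeks later: 1 + 28 = 29.

Jan 29, 2023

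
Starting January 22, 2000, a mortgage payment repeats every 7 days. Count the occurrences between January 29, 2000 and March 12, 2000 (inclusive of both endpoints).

Occurrences land 7·i days after January 22, 2000 for i = 0, 1, 2, …
January 29, 2000 is 7 days after the start; 7 ÷ 7 = 1 remainder 0. First occurrence in the window: #2 on January 29, 2000 (1×7 = 7 days in).
March 12, 2000 is 50 days after the start; 50 ÷ 7 = 7 remainder 1. Last occurrence in the window: #8 on March 11, 2000.
Occurrences #2 through #8: 7 in total.

7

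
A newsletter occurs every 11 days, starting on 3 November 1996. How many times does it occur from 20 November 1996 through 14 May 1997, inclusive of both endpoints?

16

Occurrences land 11·i days after 3 November 1996 for i = 0, 1, 2, …
20 November 1996 is 17 days after the start; 17 ÷ 11 = 1 remainder 6; since the remainder is 6, round up to i = 2. First occurrence in the window: #3 on 25 November 1996 (2×11 = 22 days in).
14 May 1997 is 192 days after the start; 192 ÷ 11 = 17 remainder 5. Last occurrence in the window: #18 on 9 May 1997.
Occurrences #3 through #18: 16 in total.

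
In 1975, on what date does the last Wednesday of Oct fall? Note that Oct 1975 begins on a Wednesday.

Oct 1975 begins on a Wednesday, so the first Wednesday is Oct 1.
Oct 1975 has 31 days. Adding weeks: 1, 8, 15, 22, 29 — the last one ≤ 31 is the 29th.

Oct 29, 1975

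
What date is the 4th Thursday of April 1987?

April 1987 begins on a Wednesday, so the first Thursday is April 2 (1 day later).
The 4th Thursday is 3 weeks later: 2 + 21 = 23.

April 23, 1987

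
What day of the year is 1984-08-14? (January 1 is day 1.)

227

Days in months before August: 31 + 29 + 31 + 30 + 31 + 30 + 31 = 213.
Plus 14 days into August → day 227.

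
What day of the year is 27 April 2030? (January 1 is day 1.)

Days in months before April: 31 + 28 + 31 = 90.
Plus 27 days into April → day 117.

117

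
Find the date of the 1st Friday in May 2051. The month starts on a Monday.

5 May 2051

May 2051 begins on a Monday, so the first Friday is May 5 (4 days later).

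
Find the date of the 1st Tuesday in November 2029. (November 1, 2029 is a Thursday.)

November 6, 2029

November 2029 begins on a Thursday, so the first Tuesday is November 6 (5 days later).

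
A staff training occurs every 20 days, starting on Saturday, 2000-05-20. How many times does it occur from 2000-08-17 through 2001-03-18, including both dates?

Occurrences land 20·i days after 2000-05-20 for i = 0, 1, 2, …
2000-08-17 is 89 days after the start; 89 ÷ 20 = 4 remainder 9; since the remainder is 9, round up to i = 5. First occurrence in the window: #6 on 2000-08-28 (5×20 = 100 days in).
2001-03-18 is 302 days after the start; 302 ÷ 20 = 15 remainder 2. Last occurrence in the window: #16 on 2001-03-16.
Occurrences #6 through #16: 11 in total.

11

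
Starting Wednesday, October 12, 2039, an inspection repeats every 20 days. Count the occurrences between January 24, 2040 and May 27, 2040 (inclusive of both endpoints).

Occurrences land 20·i days after October 12, 2039 for i = 0, 1, 2, …
January 24, 2040 is 104 days after the start; 104 ÷ 20 = 5 remainder 4; since the remainder is 4, round up to i = 6. First occurrence in the window: #7 on February 9, 2040 (6×20 = 120 days in).
May 27, 2040 is 228 days after the start; 228 ÷ 20 = 11 remainder 8. Last occurrence in the window: #12 on May 19, 2040.
Occurrences #7 through #12: 6 in total.

6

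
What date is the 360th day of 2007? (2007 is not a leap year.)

26 December 2007

January has 31 days (360 − 31 = 329 remain).
February has 28 days (329 − 28 = 301 remain).
March has 31 days (301 − 31 = 270 remain).
April has 30 days (270 − 30 = 240 remain).
May has 31 days (240 − 31 = 209 remain).
June has 30 days (209 − 30 = 179 remain).
July has 31 days (179 − 31 = 148 remain).
August has 31 days (148 − 31 = 117 remain).
September has 30 days (117 − 30 = 87 remain).
October has 31 days (87 − 31 = 56 remain).
November has 30 days (56 − 30 = 26 remain).
26 into December → December 26.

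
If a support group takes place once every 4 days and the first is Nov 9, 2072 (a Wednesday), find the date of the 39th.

Apr 10, 2073

The 39th occurrence is 38 intervals after the first: 38 × 4 = 152 days after Nov 9, 2072.
Nov has 30 days — 21 days to the end of Nov leaves 131.
Dec has 31 days (100 left).
Jan has 31 days (69 left).
Feb has 28 days (41 left).
Mar has 31 days (10 left).
10 days into Apr → Apr 10, 2073.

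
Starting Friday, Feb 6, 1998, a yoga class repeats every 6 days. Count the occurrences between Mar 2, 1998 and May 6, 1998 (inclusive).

11

Occurrences land 6·i days after Feb 6, 1998 for i = 0, 1, 2, …
Mar 2, 1998 is 24 days after the start; 24 ÷ 6 = 4 remainder 0. First occurrence in the window: #5 on Mar 2, 1998 (4×6 = 24 days in).
May 6, 1998 is 89 days after the start; 89 ÷ 6 = 14 remainder 5. Last occurrence in the window: #15 on May 1, 1998.
Occurrences #5 through #15: 11 in total.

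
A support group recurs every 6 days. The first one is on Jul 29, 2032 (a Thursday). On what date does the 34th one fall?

The 34th occurrence is 33 intervals after the first: 33 × 6 = 198 days after Jul 29, 2032.
Jul has 31 days — 2 days to the end of Jul leaves 196.
Aug has 31 days (165 left).
Sep has 30 days (135 left).
Oct has 31 days (104 left).
Nov has 30 days (74 left).
Dec has 31 days (43 left).
Jan has 31 days (12 left).
12 days into Feb → Feb 12, 2033.

Feb 12, 2033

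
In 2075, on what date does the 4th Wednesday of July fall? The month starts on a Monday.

2075-07-24

July 2075 begins on a Monday, so the first Wednesday is July 3 (2 days later).
The 4th Wednesday is 3 weeks later: 3 + 21 = 24.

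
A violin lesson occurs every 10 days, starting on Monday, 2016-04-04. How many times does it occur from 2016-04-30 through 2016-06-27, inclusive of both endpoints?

Occurrences land 10·i days after 2016-04-04 for i = 0, 1, 2, …
2016-04-30 is 26 days after the start; 26 ÷ 10 = 2 remainder 6; since the remainder is 6, round up to i = 3. First occurrence in the window: #4 on 2016-05-04 (3×10 = 30 days in).
2016-06-27 is 84 days after the start; 84 ÷ 10 = 8 remainder 4. Last occurrence in the window: #9 on 2016-06-23.
Occurrences #4 through #9: 6 in total.

6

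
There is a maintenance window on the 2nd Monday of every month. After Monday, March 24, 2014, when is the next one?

March 2014 starts on a Saturday; its first Monday is the 3rd, so the 2nd Monday is the 10th — March 10, 2014.
That is not after March 24, 2014, so look at April 2014.
April 2014 starts on a Tuesday; its first Monday is the 7th, so the 2nd Monday is the 14th — April 14, 2014.

April 14, 2014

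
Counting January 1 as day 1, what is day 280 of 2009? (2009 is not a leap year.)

2009-10-07

January has 31 days (280 − 31 = 249 remain).
February has 28 days (249 − 28 = 221 remain).
March has 31 days (221 − 31 = 190 remain).
April has 30 days (190 − 30 = 160 remain).
May has 31 days (160 − 31 = 129 remain).
June has 30 days (129 − 30 = 99 remain).
July has 31 days (99 − 31 = 68 remain).
August has 31 days (68 − 31 = 37 remain).
September has 30 days (37 − 30 = 7 remain).
7 into October → October 7.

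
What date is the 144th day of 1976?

23 May 1976

January has 31 days (144 − 31 = 113 remain).
February has 29 days (113 − 29 = 84 remain).
March has 31 days (84 − 31 = 53 remain).
April has 30 days (53 − 30 = 23 remain).
23 into May → May 23.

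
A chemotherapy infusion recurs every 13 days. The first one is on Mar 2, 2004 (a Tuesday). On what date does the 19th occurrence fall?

The 19th occurrence is 18 intervals after the first: 18 × 13 = 234 days after Mar 2, 2004.
Mar has 31 days — 29 days to the end of Mar leaves 205.
Apr has 30 days (175 left).
May has 31 days (144 left).
Jun has 30 days (114 left).
Jul has 31 days (83 left).
Aug has 31 days (52 left).
Sep has 30 days (22 left).
22 days into Oct → Oct 22, 2004.

Oct 22, 2004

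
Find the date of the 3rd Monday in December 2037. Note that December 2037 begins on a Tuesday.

21 December 2037

December 2037 begins on a Tuesday, so the first Monday is December 7 (6 days later).
The 3rd Monday is 2 weeks later: 7 + 14 = 21.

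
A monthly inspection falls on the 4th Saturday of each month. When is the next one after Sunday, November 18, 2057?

November 24, 2057

November 2057 starts on a Thursday; its first Saturday is the 3rd, so the 4th Saturday is the 24th — November 24, 2057.
November 24, 2057 is after November 18, 2057, so that is the next one.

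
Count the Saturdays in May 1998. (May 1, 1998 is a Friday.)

May 1, 1998 is a Friday; the first Saturday on or after it is May 2, 1998 (1 day later).
From May 2, 1998 to May 31, 1998 is 31 − 2 = 29 days.
29 ÷ 7 = 4 full weeks with remainder 1, so 4 more Saturdays after the first → 5.

5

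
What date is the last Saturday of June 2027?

June 26, 2027

June 2027 begins on a Tuesday, so the first Saturday is June 5 (4 days later).
June 2027 has 30 days. Adding weeks: 5, 12, 19, 26 — the last one ≤ 30 is the 26th.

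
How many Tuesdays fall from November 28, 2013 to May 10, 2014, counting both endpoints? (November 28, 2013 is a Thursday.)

23

November 28, 2013 is a Thursday; the first Tuesday on or after it is December 3, 2013 (5 days later).
From December 3, 2013 to May 10, 2014: 28 + 31 + 28 + 31 + 30 + 10 = 158 days (rest of December, January, February, March, April, May).
158 ÷ 7 = 22 full weeks with remainder 4, so 22 more Tuesdays after the first → 23.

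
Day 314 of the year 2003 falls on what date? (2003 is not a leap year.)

January has 31 days (314 − 31 = 283 remain).
February has 28 days (283 − 28 = 255 remain).
March has 31 days (255 − 31 = 224 remain).
April has 30 days (224 − 30 = 194 remain).
May has 31 days (194 − 31 = 163 remain).
June has 30 days (163 − 30 = 133 remain).
July has 31 days (133 − 31 = 102 remain).
August has 31 days (102 − 31 = 71 remain).
September has 30 days (71 − 30 = 41 remain).
October has 31 days (41 − 31 = 10 remain).
10 into November → November 10.

10 November 2003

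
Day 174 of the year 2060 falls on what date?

June 22, 2060

January has 31 days (174 − 31 = 143 remain).
February has 29 days (143 − 29 = 114 remain).
March has 31 days (114 − 31 = 83 remain).
April has 30 days (83 − 30 = 53 remain).
May has 31 days (53 − 31 = 22 remain).
22 into June → June 22.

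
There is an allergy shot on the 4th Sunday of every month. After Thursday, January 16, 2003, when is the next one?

January 2003 starts on a Wednesday; its first Sunday is the 5th, so the 4th Sunday is the 26th — January 26, 2003.
January 26, 2003 is after January 16, 2003, so that is the next one.

January 26, 2003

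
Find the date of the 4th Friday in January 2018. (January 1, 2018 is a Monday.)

January 26, 2018

January 2018 begins on a Monday, so the first Friday is January 5 (4 days later).
The 4th Friday is 3 weeks later: 5 + 21 = 26.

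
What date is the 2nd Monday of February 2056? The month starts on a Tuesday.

February 2056 begins on a Tuesday, so the first Monday is February 7 (6 days later).
The 2nd Monday is 1 weeks later: 7 + 7 = 14.

2056-02-14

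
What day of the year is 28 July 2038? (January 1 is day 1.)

209

Days in months before July: 31 + 28 + 31 + 30 + 31 + 30 = 181.
Plus 28 days into July → day 209.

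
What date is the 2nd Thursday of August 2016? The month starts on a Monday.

11 August 2016

August 2016 begins on a Monday, so the first Thursday is August 4 (3 days later).
The 2nd Thursday is 1 weeks later: 4 + 7 = 11.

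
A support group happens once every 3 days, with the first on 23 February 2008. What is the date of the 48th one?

The 48th occurrence is 47 intervals after the first: 47 × 3 = 141 days after 23 February 2008.
February has 29 days — 6 days to the end of February leaves 135.
March has 31 days (104 left).
April has 30 days (74 left).
May has 31 days (43 left).
June has 30 days (13 left).
13 days into July → 13 July 2008.

13 July 2008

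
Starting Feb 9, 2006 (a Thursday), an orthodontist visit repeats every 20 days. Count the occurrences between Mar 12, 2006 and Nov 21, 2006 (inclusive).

Occurrences land 20·i days after Feb 9, 2006 for i = 0, 1, 2, …
Mar 12, 2006 is 31 days after the start; 31 ÷ 20 = 1 remainder 11; since the remainder is 11, round up to i = 2. First occurrence in the window: #3 on Mar 21, 2006 (2×20 = 40 days in).
Nov 21, 2006 is 285 days after the start; 285 ÷ 20 = 14 remainder 5. Last occurrence in the window: #15 on Nov 16, 2006.
Occurrences #3 through #15: 13 in total.

13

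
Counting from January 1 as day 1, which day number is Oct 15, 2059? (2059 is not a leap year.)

Days in months before Oct: 31 + 28 + 31 + 30 + 31 + 30 + 31 + 31 + 30 = 273.
Plus 15 days into Oct → day 288.

288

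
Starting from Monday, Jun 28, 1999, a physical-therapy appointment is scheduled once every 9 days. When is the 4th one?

Jul 25, 1999

The 4th occurrence is 3 intervals after the first: 3 × 9 = 27 days after Jun 28, 1999.
Jun has 30 days — 2 days to the end of Jun leaves 25.
25 days into Jul → Jul 25, 1999.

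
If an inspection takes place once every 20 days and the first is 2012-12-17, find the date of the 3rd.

The 3rd occurrence is 2 intervals after the first: 2 × 20 = 40 days after 2012-12-17.
December has 31 days — 14 days to the end of December leaves 26.
26 days into January → 2013-01-26.

2013-01-26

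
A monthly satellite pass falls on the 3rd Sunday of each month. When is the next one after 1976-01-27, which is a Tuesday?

January 1976 starts on a Thursday; its first Sunday is the 4th, so the 3rd Sunday is the 18th — 1976-01-18.
That is not after 1976-01-27, so look at February 1976.
February 1976 starts on a Sunday; its first Sunday is the 1st, so the 3rd Sunday is the 15th — 1976-02-15.

1976-02-15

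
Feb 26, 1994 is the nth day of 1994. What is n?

57

Days in months before Feb: 31 = 31.
Plus 26 days into Feb → day 57.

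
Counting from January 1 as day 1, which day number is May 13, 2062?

Days in months before May: 31 + 28 + 31 + 30 = 120.
Plus 13 days into May → day 133.

133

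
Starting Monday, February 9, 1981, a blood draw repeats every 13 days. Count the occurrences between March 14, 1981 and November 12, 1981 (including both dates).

Occurrences land 13·i days after February 9, 1981 for i = 0, 1, 2, …
March 14, 1981 is 33 days after the start; 33 ÷ 13 = 2 remainder 7; since the remainder is 7, round up to i = 3. First occurrence in the window: #4 on March 20, 1981 (3×13 = 39 days in).
November 12, 1981 is 276 days after the start; 276 ÷ 13 = 21 remainder 3. Last occurrence in the window: #22 on November 9, 1981.
Occurrences #4 through #22: 19 in total.

19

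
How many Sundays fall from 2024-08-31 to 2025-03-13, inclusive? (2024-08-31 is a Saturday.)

2024-08-31 is a Saturday; the first Sunday on or after it is 2024-09-01 (1 day later).
From 2024-09-01 to 2025-03-13: 29 + 31 + 30 + 31 + 31 + 28 + 13 = 193 days (rest of September, October, November, December, January, February, March).
193 ÷ 7 = 27 full weeks with remainder 4, so 27 more Sundays after the first → 28.

28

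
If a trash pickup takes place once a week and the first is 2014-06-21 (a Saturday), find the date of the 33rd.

The 33rd occurrence is 32 intervals after the first: 32 × 7 = 224 days after 2014-06-21.
June has 30 days — 9 days to the end of June leaves 215.
July has 31 days (184 left).
August has 31 days (153 left).
September has 30 days (123 left).
October has 31 days (92 left).
November has 30 days (62 left).
December has 31 days (31 left).
31 days into January → 2015-01-31.

2015-01-31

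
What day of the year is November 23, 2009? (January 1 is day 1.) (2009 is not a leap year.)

327

Days in months before November: 31 + 28 + 31 + 30 + 31 + 30 + 31 + 31 + 30 + 31 = 304.
Plus 23 days into November → day 327.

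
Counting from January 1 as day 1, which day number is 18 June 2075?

Days in months before June: 31 + 28 + 31 + 30 + 31 = 151.
Plus 18 days into June → day 169.

169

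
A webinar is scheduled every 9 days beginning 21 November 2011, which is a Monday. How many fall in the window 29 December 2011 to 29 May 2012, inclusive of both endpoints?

Occurrences land 9·i days after 21 November 2011 for i = 0, 1, 2, …
29 December 2011 is 38 days after the start; 38 ÷ 9 = 4 remainder 2; since the remainder is 2, round up to i = 5. First occurrence in the window: #6 on 5 January 2012 (5×9 = 45 days in).
29 May 2012 is 190 days after the start; 190 ÷ 9 = 21 remainder 1. Last occurrence in the window: #22 on 28 May 2012.
Occurrences #6 through #22: 17 in total.

17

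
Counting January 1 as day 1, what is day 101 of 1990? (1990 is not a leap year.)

Jan has 31 days (101 − 31 = 70 remain).
Feb has 28 days (70 − 28 = 42 remain).
Mar has 31 days (42 − 31 = 11 remain).
11 into Apr → Apr 11.

Apr 11, 1990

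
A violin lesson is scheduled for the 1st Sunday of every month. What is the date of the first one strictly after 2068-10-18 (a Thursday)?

2068-11-04

October 2068 starts on a Monday, so its 1st Sunday is 2068-10-07 (6 days in).
That is not after 2068-10-18, so look at November 2068.
November 2068 starts on a Thursday, so its 1st Sunday is 2068-11-04 (3 days in).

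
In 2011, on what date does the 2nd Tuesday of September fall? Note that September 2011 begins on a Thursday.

2011-09-13

September 2011 begins on a Thursday, so the first Tuesday is September 6 (5 days later).
The 2nd Tuesday is 1 weeks later: 6 + 7 = 13.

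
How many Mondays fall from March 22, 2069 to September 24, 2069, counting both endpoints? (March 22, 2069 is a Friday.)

March 22, 2069 is a Friday; the first Monday on or after it is March 25, 2069 (3 days later).
From March 25, 2069 to September 24, 2069: 6 + 30 + 31 + 30 + 31 + 31 + 24 = 183 days (rest of March, April, May, June, July, August, September).
183 ÷ 7 = 26 full weeks with remainder 1, so 26 more Mondays after the first → 27.

27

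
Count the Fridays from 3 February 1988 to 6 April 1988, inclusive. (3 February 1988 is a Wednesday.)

9

3 February 1988 is a Wednesday; the first Friday on or after it is 5 February 1988 (2 days later).
From 5 February 1988 to 6 April 1988: 24 + 31 + 6 = 61 days (rest of February, March, April).
61 ÷ 7 = 8 full weeks with remainder 5, so 8 more Fridays after the first → 9.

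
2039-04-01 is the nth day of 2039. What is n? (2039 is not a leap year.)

91

Days in months before April: 31 + 28 + 31 = 90.
Plus 1 day into April → day 91.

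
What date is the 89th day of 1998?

January has 31 days (89 − 31 = 58 remain).
February has 28 days (58 − 28 = 30 remain).
30 into March → March 30.

30 March 1998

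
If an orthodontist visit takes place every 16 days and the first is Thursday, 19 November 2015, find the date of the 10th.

11 April 2016

The 10th occurrence is 9 intervals after the first: 9 × 16 = 144 days after 19 November 2015.
November has 30 days — 11 days to the end of November leaves 133.
December has 31 days (102 left).
January has 31 days (71 left).
February has 29 days (42 left).
March has 31 days (11 left).
11 days into April → 11 April 2016.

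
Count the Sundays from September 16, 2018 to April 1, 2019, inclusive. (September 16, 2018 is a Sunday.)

September 16, 2018 is a Sunday; the first Sunday on or after it is September 16, 2018.
From September 16, 2018 to April 1, 2019: 14 + 31 + 30 + 31 + 31 + 28 + 31 + 1 = 197 days (rest of September, October, November, December, January, February, March, April).
197 ÷ 7 = 28 full weeks with remainder 1, so 28 more Sundays after the first → 29.

29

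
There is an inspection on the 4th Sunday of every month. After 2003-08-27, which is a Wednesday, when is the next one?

August 2003 starts on a Friday; its first Sunday is the 3rd, so the 4th Sunday is the 24th — 2003-08-24.
That is not after 2003-08-27, so look at September 2003.
September 2003 starts on a Monday; its first Sunday is the 7th, so the 4th Sunday is the 28th — 2003-09-28.

2003-09-28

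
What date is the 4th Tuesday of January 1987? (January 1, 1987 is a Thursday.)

January 1987 begins on a Thursday, so the first Tuesday is January 6 (5 days later).
The 4th Tuesday is 3 weeks later: 6 + 21 = 27.

January 27, 1987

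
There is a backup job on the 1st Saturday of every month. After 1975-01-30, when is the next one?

January 1975 starts on a Wednesday, so its 1st Saturday is 1975-01-04 (3 days in).
That is not after 1975-01-30, so look at February 1975.
February 1975 starts on a Saturday, so its 1st Saturday is 1975-02-01.

1975-02-01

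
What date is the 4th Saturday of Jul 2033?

Jul 23, 2033

Jul 2033 begins on a Friday, so the first Saturday is Jul 2 (1 day later).
The 4th Saturday is 3 weeks later: 2 + 21 = 23.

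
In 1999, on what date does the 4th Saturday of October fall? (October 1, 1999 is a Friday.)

1999-10-23

October 1999 begins on a Friday, so the first Saturday is October 2 (1 day later).
The 4th Saturday is 3 weeks later: 2 + 21 = 23.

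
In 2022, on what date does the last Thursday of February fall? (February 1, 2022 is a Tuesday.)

February 2022 begins on a Tuesday, so the first Thursday is February 3 (2 days later).
February 2022 has 28 days. Adding weeks: 3, 10, 17, 24 — the last one ≤ 28 is the 24th.

February 24, 2022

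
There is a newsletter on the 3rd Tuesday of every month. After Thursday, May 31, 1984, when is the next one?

June 19, 1984

May 1984 starts on a Tuesday; its first Tuesday is the 1st, so the 3rd Tuesday is the 15th — May 15, 1984.
That is not after May 31, 1984, so look at June 1984.
June 1984 starts on a Friday; its first Tuesday is the 5th, so the 3rd Tuesday is the 19th — June 19, 1984.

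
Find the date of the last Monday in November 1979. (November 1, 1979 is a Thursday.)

November 1979 begins on a Thursday, so the first Monday is November 5 (4 days later).
November 1979 has 30 days. Adding weeks: 5, 12, 19, 26 — the last one ≤ 30 is the 26th.

26 November 1979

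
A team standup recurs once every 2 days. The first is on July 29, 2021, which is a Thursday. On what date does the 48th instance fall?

October 31, 2021

The 48th occurrence is 47 intervals after the first: 47 × 2 = 94 days after July 29, 2021.
July has 31 days — 2 days to the end of July leaves 92.
August has 31 days (61 left).
September has 30 days (31 left).
31 days into October → October 31, 2021.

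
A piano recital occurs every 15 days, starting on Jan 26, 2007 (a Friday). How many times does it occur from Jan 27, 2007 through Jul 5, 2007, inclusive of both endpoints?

Occurrences land 15·i days after Jan 26, 2007 for i = 0, 1, 2, …
Jan 27, 2007 is 1 day after the start; 1 ÷ 15 = 0 remainder 1; since the remainder is 1, round up to i = 1. First occurrence in the window: #2 on Feb 10, 2007 (1×15 = 15 days in).
Jul 5, 2007 is 160 days after the start; 160 ÷ 15 = 10 remainder 10. Last occurrence in the window: #11 on Jun 25, 2007.
Occurrences #2 through #11: 10 in total.

10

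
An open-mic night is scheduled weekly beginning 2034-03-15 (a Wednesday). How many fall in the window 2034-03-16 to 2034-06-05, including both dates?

11

Occurrences land 7·i days after 2034-03-15 for i = 0, 1, 2, …
2034-03-16 is 1 day after the start; 1 ÷ 7 = 0 remainder 1; since the remainder is 1, round up to i = 1. First occurrence in the window: #2 on 2034-03-22 (1×7 = 7 days in).
2034-06-05 is 82 days after the start; 82 ÷ 7 = 11 remainder 5. Last occurrence in the window: #12 on 2034-05-31.
Occurrences #2 through #12: 11 in total.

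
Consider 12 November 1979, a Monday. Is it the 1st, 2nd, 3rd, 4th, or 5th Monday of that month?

2nd

Day 12 falls in week ⌈12/7⌉ of the month.
Days 1–7 hold the 1st Monday, 8–14 the 2nd, 15–21 the 3rd, 22–28 the 4th, 29–31 the 5th.
12 is in the range for the 2nd.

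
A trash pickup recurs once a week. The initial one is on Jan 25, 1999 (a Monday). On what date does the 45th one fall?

Nov 29, 1999

The 45th occurrence is 44 intervals after the first: 44 × 7 = 308 days after Jan 25, 1999.
Jan has 31 days — 6 days to the end of Jan leaves 302.
Feb has 28 days (274 left).
Mar has 31 days (243 left).
Apr has 30 days (213 left).
May has 31 days (182 left).
Jun has 30 days (152 left).
Jul has 31 days (121 left).
Aug has 31 days (90 left).
Sep has 30 days (60 left).
Oct has 31 days (29 left).
29 days into Nov → Nov 29, 1999.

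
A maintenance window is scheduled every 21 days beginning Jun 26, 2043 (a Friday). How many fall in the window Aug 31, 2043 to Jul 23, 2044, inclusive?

15

Occurrences land 21·i days after Jun 26, 2043 for i = 0, 1, 2, …
Aug 31, 2043 is 66 days after the start; 66 ÷ 21 = 3 remainder 3; since the remainder is 3, round up to i = 4. First occurrence in the window: #5 on Sep 18, 2043 (4×21 = 84 days in).
Jul 23, 2044 is 393 days after the start; 393 ÷ 21 = 18 remainder 15. Last occurrence in the window: #19 on Jul 8, 2044.
Occurrences #5 through #19: 15 in total.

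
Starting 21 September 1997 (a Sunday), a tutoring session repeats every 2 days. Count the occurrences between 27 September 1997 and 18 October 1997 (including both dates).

Occurrences land 2·i days after 21 September 1997 for i = 0, 1, 2, …
27 September 1997 is 6 days after the start; 6 ÷ 2 = 3 remainder 0. First occurrence in the window: #4 on 27 September 1997 (3×2 = 6 days in).
18 October 1997 is 27 days after the start; 27 ÷ 2 = 13 remainder 1. Last occurrence in the window: #14 on 17 October 1997.
Occurrences #4 through #14: 11 in total.

11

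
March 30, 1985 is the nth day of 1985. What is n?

89

Days in months before March: 31 + 28 = 59.
Plus 30 days into March → day 89.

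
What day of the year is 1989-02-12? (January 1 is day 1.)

43

Days in months before February: 31 = 31.
Plus 12 days into February → day 43.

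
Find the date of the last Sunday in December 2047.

December 29, 2047

December 2047 begins on a Sunday, so the first Sunday is December 1.
December 2047 has 31 days. Adding weeks: 1, 8, 15, 22, 29 — the last one ≤ 31 is the 29th.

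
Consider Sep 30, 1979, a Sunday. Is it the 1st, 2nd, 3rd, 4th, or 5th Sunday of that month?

5th

Day 30 falls in week ⌈30/7⌉ of the month.
Days 1–7 hold the 1st Sunday, 8–14 the 2nd, 15–21 the 3rd, 22–28 the 4th, 29–31 the 5th.
30 is in the range for the 5th.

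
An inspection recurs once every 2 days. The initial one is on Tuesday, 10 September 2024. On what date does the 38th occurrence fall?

23 November 2024

The 38th occurrence is 37 intervals after the first: 37 × 2 = 74 days after 10 September 2024.
September has 30 days — 20 days to the end of September leaves 54.
October has 31 days (23 left).
23 days into November → 23 November 2024.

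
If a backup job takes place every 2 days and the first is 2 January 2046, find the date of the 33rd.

The 33rd occurrence is 32 intervals after the first: 32 × 2 = 64 days after 2 January 2046.
January has 31 days — 29 days to the end of January leaves 35.
February has 28 days (7 left).
7 days into March → 7 March 2046.

7 March 2046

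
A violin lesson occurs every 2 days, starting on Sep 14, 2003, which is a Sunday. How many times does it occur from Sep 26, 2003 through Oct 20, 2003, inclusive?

Occurrences land 2·i days after Sep 14, 2003 for i = 0, 1, 2, …
Sep 26, 2003 is 12 days after the start; 12 ÷ 2 = 6 remainder 0. First occurrence in the window: #7 on Sep 26, 2003 (6×2 = 12 days in).
Oct 20, 2003 is 36 days after the start; 36 ÷ 2 = 18 remainder 0. Last occurrence in the window: #19 on Oct 20, 2003.
Occurrences #7 through #19: 13 in total.

13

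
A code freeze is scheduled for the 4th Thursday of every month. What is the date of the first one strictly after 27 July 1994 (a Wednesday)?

28 July 1994

July 1994 starts on a Friday; its first Thursday is the 7th, so the 4th Thursday is the 28th — 28 July 1994.
28 July 1994 is after 27 July 1994, so that is the next one.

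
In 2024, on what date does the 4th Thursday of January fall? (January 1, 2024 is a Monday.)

25 January 2024

January 2024 begins on a Monday, so the first Thursday is January 4 (3 days later).
The 4th Thursday is 3 weeks later: 4 + 21 = 25.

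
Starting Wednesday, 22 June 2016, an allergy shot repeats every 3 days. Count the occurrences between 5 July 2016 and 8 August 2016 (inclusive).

Occurrences land 3·i days after 22 June 2016 for i = 0, 1, 2, …
5 July 2016 is 13 days after the start; 13 ÷ 3 = 4 remainder 1; since the remainder is 1, round up to i = 5. First occurrence in the window: #6 on 7 July 2016 (5×3 = 15 days in).
8 August 2016 is 47 days after the start; 47 ÷ 3 = 15 remainder 2. Last occurrence in the window: #16 on 6 August 2016.
Occurrences #6 through #16: 11 in total.

11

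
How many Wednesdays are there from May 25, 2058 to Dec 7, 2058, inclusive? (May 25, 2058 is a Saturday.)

28

May 25, 2058 is a Saturday; the first Wednesday on or after it is May 29, 2058 (4 days later).
From May 29, 2058 to Dec 7, 2058: 2 + 30 + 31 + 31 + 30 + 31 + 30 + 7 = 192 days (rest of May, Jun, Jul, Aug, Sep, Oct, Nov, Dec).
192 ÷ 7 = 27 full weeks with remainder 3, so 27 more Wednesdays after the first → 28.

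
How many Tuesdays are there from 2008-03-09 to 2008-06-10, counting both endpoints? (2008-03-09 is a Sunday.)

2008-03-09 is a Sunday; the first Tuesday on or after it is 2008-03-11 (2 days later).
From 2008-03-11 to 2008-06-10: 20 + 30 + 31 + 10 = 91 days (rest of March, April, May, June).
91 ÷ 7 = 13 full weeks with remainder 0, so 13 more Tuesdays after the first → 14.

14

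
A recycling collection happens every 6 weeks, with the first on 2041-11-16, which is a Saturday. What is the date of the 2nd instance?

2041-12-28

The 2nd occurrence is 1 interval after the first: 1 × 42 = 42 days after 2041-11-16.
November has 30 days — 14 days to the end of November leaves 28.
28 days into December → 2041-12-28.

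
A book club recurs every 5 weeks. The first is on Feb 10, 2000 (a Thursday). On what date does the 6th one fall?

The 6th occurrence is 5 intervals after the first: 5 × 35 = 175 days after Feb 10, 2000.
Feb has 29 days — 19 days to the end of Feb leaves 156.
Mar has 31 days (125 left).
Apr has 30 days (95 left).
May has 31 days (64 left).
Jun has 30 days (34 left).
Jul has 31 days (3 left).
3 days into Aug → Aug 3, 2000.

Aug 3, 2000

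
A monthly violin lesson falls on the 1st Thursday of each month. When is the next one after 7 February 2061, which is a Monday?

3 March 2061

February 2061 starts on a Tuesday, so its 1st Thursday is 3 February 2061 (2 days in).
That is not after 7 February 2061, so look at March 2061.
March 2061 starts on a Tuesday, so its 1st Thursday is 3 March 2061 (2 days in).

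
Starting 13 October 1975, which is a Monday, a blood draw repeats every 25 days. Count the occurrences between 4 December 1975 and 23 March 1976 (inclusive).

Occurrences land 25·i days after 13 October 1975 for i = 0, 1, 2, …
4 December 1975 is 52 days after the start; 52 ÷ 25 = 2 remainder 2; since the remainder is 2, round up to i = 3. First occurrence in the window: #4 on 27 December 1975 (3×25 = 75 days in).
23 March 1976 is 162 days after the start; 162 ÷ 25 = 6 remainder 12. Last occurrence in the window: #7 on 11 March 1976.
Occurrences #4 through #7: 4 in total.

4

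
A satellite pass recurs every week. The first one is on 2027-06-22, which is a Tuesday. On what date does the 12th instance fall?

The 12th occurrence is 11 intervals after the first: 11 × 7 = 77 days after 2027-06-22.
June has 30 days — 8 days to the end of June leaves 69.
July has 31 days (38 left).
August has 31 days (7 left).
7 days into September → 2027-09-07.

2027-09-07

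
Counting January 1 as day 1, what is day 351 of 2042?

2042-12-17

January has 31 days (351 − 31 = 320 remain).
February has 28 days (320 − 28 = 292 remain).
March has 31 days (292 − 31 = 261 remain).
April has 30 days (261 − 30 = 231 remain).
May has 31 days (231 − 31 = 200 remain).
June has 30 days (200 − 30 = 170 remain).
July has 31 days (170 − 31 = 139 remain).
August has 31 days (139 − 31 = 108 remain).
September has 30 days (108 − 30 = 78 remain).
October has 31 days (78 − 31 = 47 remain).
November has 30 days (47 − 30 = 17 remain).
17 into December → December 17.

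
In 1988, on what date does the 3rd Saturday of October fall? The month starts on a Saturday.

October 1988 begins on a Saturday, so the first Saturday is October 1.
The 3rd Saturday is 2 weeks later: 1 + 14 = 15.

October 15, 1988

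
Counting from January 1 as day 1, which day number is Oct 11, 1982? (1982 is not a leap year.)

284

Days in months before Oct: 31 + 28 + 31 + 30 + 31 + 30 + 31 + 31 + 30 = 273.
Plus 11 days into Oct → day 284.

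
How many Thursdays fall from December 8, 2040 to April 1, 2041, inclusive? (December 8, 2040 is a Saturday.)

December 8, 2040 is a Saturday; the first Thursday on or after it is December 13, 2040 (5 days later).
From December 13, 2040 to April 1, 2041: 18 + 31 + 28 + 31 + 1 = 109 days (rest of December, January, February, March, April).
109 ÷ 7 = 15 full weeks with remainder 4, so 15 more Thursdays after the first → 16.

16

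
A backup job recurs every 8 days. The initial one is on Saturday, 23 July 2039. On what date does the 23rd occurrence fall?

15 January 2040

The 23rd occurrence is 22 intervals after the first: 22 × 8 = 176 days after 23 July 2039.
July has 31 days — 8 days to the end of July leaves 168.
August has 31 days (137 left).
September has 30 days (107 left).
October has 31 days (76 left).
November has 30 days (46 left).
December has 31 days (15 left).
15 days into January → 15 January 2040.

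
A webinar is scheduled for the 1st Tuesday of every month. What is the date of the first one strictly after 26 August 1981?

1 September 1981

August 1981 starts on a Saturday, so its 1st Tuesday is 4 August 1981 (3 days in).
That is not after 26 August 1981, so look at September 1981.
September 1981 starts on a Tuesday, so its 1st Tuesday is 1 September 1981.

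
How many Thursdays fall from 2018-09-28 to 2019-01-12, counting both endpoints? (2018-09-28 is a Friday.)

15

2018-09-28 is a Friday; the first Thursday on or after it is 2018-10-04 (6 days later).
From 2018-10-04 to 2019-01-12: 27 + 30 + 31 + 12 = 100 days (rest of October, November, December, January).
100 ÷ 7 = 14 full weeks with remainder 2, so 14 more Thursdays after the first → 15.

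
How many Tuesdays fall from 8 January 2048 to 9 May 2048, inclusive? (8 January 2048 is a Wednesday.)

8 January 2048 is a Wednesday; the first Tuesday on or after it is 14 January 2048 (6 days later).
From 14 January 2048 to 9 May 2048: 17 + 29 + 31 + 30 + 9 = 116 days (rest of January, February, March, April, May).
116 ÷ 7 = 16 full weeks with remainder 4, so 16 more Tuesdays after the first → 17.

17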